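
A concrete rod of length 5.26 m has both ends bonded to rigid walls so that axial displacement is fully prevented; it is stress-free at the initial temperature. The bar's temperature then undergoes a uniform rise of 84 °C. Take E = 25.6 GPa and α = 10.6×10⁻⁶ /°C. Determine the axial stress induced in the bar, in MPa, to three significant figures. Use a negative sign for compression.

Free thermal expansion αLΔT = 10.6e-6 · 5260 · 84 = 4.684 mm.
The walls impose strain ε = −(4.684)/5260 = -8.9040e-04; σ = Eε = 25600 · -8.9040e-04 = -22.79 MPa.

-22.8 MPa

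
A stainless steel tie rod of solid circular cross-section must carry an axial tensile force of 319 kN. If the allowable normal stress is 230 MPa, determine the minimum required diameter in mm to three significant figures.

Required area A ≥ P/σ_allow = 319000/230 = 1387 mm².
For a solid circular section, d ≥ √(4A/π) = 42.02 mm.

42.0 mm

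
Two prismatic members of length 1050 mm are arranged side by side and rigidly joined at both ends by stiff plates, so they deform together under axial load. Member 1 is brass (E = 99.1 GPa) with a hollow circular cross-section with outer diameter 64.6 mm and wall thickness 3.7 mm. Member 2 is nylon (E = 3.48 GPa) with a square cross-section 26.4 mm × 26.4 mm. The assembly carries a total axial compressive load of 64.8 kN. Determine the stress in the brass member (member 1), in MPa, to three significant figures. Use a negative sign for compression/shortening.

A_1 = 707.9 mm².
A_2 = 697 mm².
Equal strain + equilibrium ⇒ each member carries load in proportion to AE: A₁E₁ = 70150000 N, A₂E₂ = 2425000 N, ΣAE = 72580000 N.
σ₁ = P·E₁/ΣAE = -64800·99100/72580000 = -88.48 MPa.

-88.5 MPa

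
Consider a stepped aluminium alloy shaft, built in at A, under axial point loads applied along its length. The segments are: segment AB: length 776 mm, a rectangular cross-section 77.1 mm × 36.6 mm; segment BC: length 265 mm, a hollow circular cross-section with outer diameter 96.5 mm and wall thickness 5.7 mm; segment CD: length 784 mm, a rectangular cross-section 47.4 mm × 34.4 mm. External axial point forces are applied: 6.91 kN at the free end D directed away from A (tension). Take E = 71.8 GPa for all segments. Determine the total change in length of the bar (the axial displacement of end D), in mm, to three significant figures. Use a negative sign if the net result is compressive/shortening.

Internal axial forces (sectioning from the free end, tension +): N_CD = 6.91 kN, N_BC = 6.91 kN, N_AB = 6.91 kN.
A_AB = 2822 mm².
A_BC = 1626 mm².
A_CD = 1631 mm².
δ_AB = 6910·776/(2822·71800) = 0.02647 mm
δ_BC = 6910·265/(1626·71800) = 0.01569 mm
δ_CD = 6910·784/(1631·71800) = 0.04627 mm
δ = Σδ_i = 0.08842 mm.

0.0884 mm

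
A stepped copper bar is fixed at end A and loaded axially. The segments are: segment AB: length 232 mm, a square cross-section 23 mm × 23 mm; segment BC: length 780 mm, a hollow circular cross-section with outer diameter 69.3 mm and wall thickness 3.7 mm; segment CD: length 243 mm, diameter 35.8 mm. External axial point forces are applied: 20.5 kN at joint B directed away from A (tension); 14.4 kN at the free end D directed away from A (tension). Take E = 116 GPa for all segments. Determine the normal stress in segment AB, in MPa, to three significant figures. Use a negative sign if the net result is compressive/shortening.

Internal axial forces (sectioning from the free end, tension +): N_CD = 14.4 kN, N_BC = 14.4 kN, N_AB = 34.9 kN.
A_AB = 529 mm².
σ_AB = N_AB/A_AB = 34900/529 = 65.97 MPa.

66.0 MPa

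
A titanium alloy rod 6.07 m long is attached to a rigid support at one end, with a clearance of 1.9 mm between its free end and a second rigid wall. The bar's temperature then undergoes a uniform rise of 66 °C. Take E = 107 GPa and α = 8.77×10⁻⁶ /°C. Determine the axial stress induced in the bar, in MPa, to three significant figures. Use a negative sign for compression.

-28.4 MPa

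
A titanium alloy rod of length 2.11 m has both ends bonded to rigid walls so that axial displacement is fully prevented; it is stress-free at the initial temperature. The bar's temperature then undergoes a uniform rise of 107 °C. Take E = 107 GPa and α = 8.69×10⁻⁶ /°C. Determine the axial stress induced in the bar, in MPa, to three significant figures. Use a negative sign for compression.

-99.5 MPa

Free thermal expansion αLΔT = 8.69e-6 · 2110 · 107 = 1.962 mm.
The walls impose strain ε = −(1.962)/2110 = -9.2983e-04; σ = Eε = 107000 · -9.2983e-04 = -99.49 MPa.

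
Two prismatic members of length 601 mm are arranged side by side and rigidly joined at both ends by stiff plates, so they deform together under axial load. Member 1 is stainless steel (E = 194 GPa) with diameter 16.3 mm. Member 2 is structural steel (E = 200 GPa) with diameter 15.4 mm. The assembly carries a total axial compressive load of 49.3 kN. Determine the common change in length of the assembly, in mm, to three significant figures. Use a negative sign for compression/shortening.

-0.381 mm

A_1 = 208.7 mm².
A_2 = 186.3 mm².
Equal strain + equilibrium ⇒ each member carries load in proportion to AE: A₁E₁ = 40480000 N, A₂E₂ = 37250000 N, ΣAE = 77740000 N.
δ = PL/ΣAE = -49300·601/77740000 = -0.3812 mm.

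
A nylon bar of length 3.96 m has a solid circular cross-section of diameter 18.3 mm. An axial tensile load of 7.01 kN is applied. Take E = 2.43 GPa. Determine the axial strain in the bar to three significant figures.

0.0110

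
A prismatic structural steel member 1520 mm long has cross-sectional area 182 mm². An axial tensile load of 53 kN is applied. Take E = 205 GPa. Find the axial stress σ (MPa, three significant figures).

291 MPa

σ = N/A = 53000/182 = 291.2 MPa.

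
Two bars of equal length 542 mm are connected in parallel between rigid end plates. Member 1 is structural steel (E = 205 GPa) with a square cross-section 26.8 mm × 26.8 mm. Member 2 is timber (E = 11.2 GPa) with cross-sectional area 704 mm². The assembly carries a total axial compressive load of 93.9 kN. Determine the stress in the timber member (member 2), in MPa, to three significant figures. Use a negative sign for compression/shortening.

-6.78 MPa

A_1 = 718.2 mm².
Equal strain + equilibrium ⇒ each member carries load in proportion to AE: A₁E₁ = 147200000 N, A₂E₂ = 7885000 N, ΣAE = 155100000 N.
σ₂ = P·E₂/ΣAE = -93900·11200/155100000 = -6.78 MPa.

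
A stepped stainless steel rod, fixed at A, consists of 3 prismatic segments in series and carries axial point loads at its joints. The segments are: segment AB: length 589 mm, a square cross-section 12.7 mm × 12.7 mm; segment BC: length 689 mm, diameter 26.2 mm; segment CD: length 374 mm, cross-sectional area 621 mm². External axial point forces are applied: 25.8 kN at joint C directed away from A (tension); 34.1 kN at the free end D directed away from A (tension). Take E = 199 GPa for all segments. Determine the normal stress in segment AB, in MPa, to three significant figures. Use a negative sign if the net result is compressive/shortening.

371 MPa

Internal axial forces (sectioning from the free end, tension +): N_CD = 34.1 kN, N_BC = 59.9 kN, N_AB = 59.9 kN.
A_AB = 161.3 mm².
σ_AB = N_AB/A_AB = 59900/161.3 = 371.4 MPa.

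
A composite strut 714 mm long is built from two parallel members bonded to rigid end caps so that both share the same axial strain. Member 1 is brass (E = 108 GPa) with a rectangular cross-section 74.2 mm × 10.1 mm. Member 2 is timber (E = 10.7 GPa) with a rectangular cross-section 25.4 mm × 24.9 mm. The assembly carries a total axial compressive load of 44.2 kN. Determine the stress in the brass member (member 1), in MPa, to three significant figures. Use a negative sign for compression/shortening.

-54.4 MPa

A_1 = 749.4 mm².
A_2 = 632.5 mm².
Equal strain + equilibrium ⇒ each member carries load in proportion to AE: A₁E₁ = 80940000 N, A₂E₂ = 6767000 N, ΣAE = 87700000 N.
σ₁ = P·E₁/ΣAE = -44200·108000/87700000 = -54.43 MPa.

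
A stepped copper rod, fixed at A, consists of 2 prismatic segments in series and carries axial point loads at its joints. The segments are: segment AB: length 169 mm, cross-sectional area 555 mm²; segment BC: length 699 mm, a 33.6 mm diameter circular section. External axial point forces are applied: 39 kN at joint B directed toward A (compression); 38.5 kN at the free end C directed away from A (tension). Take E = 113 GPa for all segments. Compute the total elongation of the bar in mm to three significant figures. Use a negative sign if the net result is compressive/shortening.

Internal axial forces (sectioning from the free end, tension +): N_BC = 38.5 kN, N_AB = -0.5 kN.
A_BC = 886.7 mm².
δ_AB = -500·169/(555·113000) = -0.001347 mm
δ_BC = 38500·699/(886.7·113000) = 0.2686 mm
δ = Σδ_i = 0.2672 mm.

0.267 mm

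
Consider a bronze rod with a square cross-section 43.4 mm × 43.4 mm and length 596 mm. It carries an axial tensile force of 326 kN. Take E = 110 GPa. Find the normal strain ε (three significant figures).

A = 1884 mm².
σ = N/A = 173.1 MPa; ε = σ/E = 173.1/110000 = 1.573e-03.

0.00157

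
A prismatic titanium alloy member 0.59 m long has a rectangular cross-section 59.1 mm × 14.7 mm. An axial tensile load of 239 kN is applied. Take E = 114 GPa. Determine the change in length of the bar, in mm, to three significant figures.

A = 868.8 mm².
δ_mech = NL/(AE) = 239000·590/(868.8·114000) = 1.424 mm.

1.42 mm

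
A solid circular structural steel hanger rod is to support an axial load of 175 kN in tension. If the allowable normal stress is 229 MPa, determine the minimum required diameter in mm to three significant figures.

Required area A ≥ P/σ_allow = 175000/229 = 764.2 mm².
For a solid circular section, d ≥ √(4A/π) = 31.19 mm.

31.2 mm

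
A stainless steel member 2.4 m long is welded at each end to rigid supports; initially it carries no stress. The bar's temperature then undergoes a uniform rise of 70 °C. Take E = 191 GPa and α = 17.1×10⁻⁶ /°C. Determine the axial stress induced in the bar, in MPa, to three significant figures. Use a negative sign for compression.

Free thermal expansion αLΔT = 17.1e-6 · 2400 · 70 = 2.873 mm.
The walls impose strain ε = −(2.873)/2400 = -1.1970e-03; σ = Eε = 191000 · -1.1970e-03 = -228.6 MPa.

-229 MPa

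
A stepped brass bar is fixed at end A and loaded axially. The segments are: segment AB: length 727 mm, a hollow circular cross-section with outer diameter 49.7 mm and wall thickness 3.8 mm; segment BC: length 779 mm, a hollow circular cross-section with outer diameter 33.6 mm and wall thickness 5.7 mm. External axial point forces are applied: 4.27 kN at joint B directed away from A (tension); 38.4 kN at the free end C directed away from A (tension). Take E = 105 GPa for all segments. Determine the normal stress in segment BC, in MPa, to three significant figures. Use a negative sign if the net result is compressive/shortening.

76.9 MPa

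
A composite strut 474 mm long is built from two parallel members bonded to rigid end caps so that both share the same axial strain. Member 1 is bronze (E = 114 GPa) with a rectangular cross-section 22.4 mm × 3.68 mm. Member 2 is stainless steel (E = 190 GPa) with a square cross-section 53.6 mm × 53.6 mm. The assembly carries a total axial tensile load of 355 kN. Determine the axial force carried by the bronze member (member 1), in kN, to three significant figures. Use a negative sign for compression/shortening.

A_1 = 82.43 mm².
A_2 = 2873 mm².
Equal strain + equilibrium ⇒ each member carries load in proportion to AE: A₁E₁ = 9397000 N, A₂E₂ = 545900000 N, ΣAE = 555300000 N.
F₁ = P·A₁E₁/ΣAE = 355000·9397000/555300000 = 6008 N.

6.01 kN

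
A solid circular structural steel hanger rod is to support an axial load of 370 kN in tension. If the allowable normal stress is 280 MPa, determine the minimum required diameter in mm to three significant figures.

Required area A ≥ P/σ_allow = 370000/280 = 1321 mm².
For a solid circular section, d ≥ √(4A/π) = 41.02 mm.

41.0 mm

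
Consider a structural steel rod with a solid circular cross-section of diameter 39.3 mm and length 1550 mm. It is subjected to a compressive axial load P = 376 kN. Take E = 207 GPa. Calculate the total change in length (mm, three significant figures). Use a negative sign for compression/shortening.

-2.32 mm

A = 1213 mm².
δ_mech = NL/(AE) = -376000·1550/(1213·207000) = -2.321 mm.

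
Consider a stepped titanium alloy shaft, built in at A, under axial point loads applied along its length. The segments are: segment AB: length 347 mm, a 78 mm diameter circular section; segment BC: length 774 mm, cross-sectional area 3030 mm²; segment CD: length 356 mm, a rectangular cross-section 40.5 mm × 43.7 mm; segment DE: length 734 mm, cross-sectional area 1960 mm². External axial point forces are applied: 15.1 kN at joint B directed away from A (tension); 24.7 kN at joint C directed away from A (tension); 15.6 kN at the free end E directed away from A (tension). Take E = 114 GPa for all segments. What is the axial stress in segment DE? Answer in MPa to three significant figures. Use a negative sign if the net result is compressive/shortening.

Internal axial forces (sectioning from the free end, tension +): N_DE = 15.6 kN, N_CD = 15.6 kN, N_BC = 40.3 kN, N_AB = 55.4 kN.
σ_DE = N_DE/A_DE = 15600/1960 = 7.959 MPa.

7.96 MPa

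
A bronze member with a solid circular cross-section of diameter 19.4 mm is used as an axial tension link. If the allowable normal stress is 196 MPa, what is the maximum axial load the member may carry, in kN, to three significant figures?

57.9 kN

A = 295.6 mm².
P_max = σ_allow · A = 196 · 295.6 = 57940 N = 57.94 kN.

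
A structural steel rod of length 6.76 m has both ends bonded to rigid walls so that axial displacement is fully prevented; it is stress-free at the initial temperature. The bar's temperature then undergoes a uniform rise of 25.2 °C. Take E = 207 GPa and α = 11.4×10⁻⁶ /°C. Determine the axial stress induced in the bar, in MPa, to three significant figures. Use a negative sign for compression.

Free thermal expansion αLΔT = 11.4e-6 · 6760 · 25.2 = 1.942 mm.
The walls impose strain ε = −(1.942)/6760 = -2.8728e-04; σ = Eε = 207000 · -2.8728e-04 = -59.47 MPa.

-59.5 MPa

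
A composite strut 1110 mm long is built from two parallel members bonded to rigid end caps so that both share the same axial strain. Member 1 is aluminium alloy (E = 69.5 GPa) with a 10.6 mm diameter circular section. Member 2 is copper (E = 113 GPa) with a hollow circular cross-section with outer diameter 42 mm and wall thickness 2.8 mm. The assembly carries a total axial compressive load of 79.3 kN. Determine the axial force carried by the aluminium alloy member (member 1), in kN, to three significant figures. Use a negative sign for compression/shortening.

-10.8 kN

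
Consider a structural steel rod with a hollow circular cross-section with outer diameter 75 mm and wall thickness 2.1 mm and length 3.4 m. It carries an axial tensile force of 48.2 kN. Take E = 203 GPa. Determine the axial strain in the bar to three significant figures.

A = 480.9 mm².
σ = N/A = 100.2 MPa; ε = σ/E = 100.2/203000 = 4.937e-04.

4.94e-04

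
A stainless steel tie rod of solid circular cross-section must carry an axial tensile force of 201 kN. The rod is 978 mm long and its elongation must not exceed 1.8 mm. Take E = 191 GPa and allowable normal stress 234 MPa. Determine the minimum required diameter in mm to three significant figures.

33.1 mm

Required area A ≥ P/σ_allow = 201000/234 = 859 mm².
For a solid circular section, d ≥ √(4A/π) = 33.07 mm.
Elongation limit: A ≥ PL/(Eδ_allow) = 201000·978/(191000·1.8) = 571.8 mm² ⇒ d ≥ 26.98 mm.
The stress limit governs.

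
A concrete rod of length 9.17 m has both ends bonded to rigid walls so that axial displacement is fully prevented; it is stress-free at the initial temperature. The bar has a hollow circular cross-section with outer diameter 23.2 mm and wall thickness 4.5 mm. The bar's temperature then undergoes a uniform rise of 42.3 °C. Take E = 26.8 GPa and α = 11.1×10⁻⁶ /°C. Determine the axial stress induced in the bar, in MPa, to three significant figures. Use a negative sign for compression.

Free thermal expansion αLΔT = 11.1e-6 · 9170 · 42.3 = 4.306 mm.
The walls impose strain ε = −(4.306)/9170 = -4.6953e-04; σ = Eε = 26800 · -4.6953e-04 = -12.58 MPa.

-12.6 MPa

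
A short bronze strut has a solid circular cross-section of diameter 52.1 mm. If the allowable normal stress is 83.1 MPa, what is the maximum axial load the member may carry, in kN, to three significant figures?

177 kN

A = 2132 mm².
P_max = σ_allow · A = 83.1 · 2132 = 177200 N = 177.2 kN.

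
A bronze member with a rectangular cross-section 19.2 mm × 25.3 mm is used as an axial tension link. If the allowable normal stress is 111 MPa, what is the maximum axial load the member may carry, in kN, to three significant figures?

53.9 kN

A = 485.8 mm².
P_max = σ_allow · A = 111 · 485.8 = 53920 N = 53.92 kN.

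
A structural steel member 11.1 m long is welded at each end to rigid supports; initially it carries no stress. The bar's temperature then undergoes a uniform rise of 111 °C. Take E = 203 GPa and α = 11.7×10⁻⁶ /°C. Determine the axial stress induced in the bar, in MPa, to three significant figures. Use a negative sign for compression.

-264 MPa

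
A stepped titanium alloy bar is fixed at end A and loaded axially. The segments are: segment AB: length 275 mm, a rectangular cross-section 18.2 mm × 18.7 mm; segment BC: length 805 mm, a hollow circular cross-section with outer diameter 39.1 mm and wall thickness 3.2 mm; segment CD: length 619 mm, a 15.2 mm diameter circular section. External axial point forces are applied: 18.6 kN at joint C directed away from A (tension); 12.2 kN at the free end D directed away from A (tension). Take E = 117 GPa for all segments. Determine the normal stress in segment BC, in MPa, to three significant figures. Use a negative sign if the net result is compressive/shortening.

Internal axial forces (sectioning from the free end, tension +): N_CD = 12.2 kN, N_BC = 30.8 kN, N_AB = 30.8 kN.
A_BC = 360.9 mm².
σ_BC = N_BC/A_BC = 30800/360.9 = 85.34 MPa.

85.3 MPa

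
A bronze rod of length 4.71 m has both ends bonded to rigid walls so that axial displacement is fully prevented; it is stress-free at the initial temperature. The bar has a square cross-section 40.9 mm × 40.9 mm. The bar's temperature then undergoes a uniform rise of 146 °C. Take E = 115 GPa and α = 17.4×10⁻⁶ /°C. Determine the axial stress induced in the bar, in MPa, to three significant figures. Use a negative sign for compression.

-292 MPa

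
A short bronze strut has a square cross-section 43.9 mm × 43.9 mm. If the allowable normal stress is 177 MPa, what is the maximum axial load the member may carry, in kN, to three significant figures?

A = 1927 mm².
P_max = σ_allow · A = 177 · 1927 = 341100 N = 341.1 kN.

341 kN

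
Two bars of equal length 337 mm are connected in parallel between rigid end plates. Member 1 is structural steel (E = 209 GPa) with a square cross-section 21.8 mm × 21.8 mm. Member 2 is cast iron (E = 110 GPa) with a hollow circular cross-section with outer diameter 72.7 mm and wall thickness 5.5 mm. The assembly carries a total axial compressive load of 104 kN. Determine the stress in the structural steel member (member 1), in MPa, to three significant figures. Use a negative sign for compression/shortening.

-95.7 MPa

A_1 = 475.2 mm².
A_2 = 1161 mm².
Equal strain + equilibrium ⇒ each member carries load in proportion to AE: A₁E₁ = 99330000 N, A₂E₂ = 127700000 N, ΣAE = 227000000 N.
σ₁ = P·E₁/ΣAE = -104000·209000/227000000 = -95.73 MPa.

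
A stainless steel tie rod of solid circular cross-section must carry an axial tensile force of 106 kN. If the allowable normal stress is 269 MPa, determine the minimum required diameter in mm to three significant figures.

Required area A ≥ P/σ_allow = 106000/269 = 394.1 mm².
For a solid circular section, d ≥ √(4A/π) = 22.4 mm.

22.4 mm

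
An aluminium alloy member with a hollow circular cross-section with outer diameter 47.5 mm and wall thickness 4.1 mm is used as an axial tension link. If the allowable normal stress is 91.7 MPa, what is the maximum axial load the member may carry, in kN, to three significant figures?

A = 559 mm².
P_max = σ_allow · A = 91.7 · 559 = 51260 N = 51.26 kN.

51.3 kN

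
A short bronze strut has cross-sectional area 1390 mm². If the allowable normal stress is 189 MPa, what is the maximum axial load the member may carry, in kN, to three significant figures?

P_max = σ_allow · A = 189 · 1390 = 262700 N = 262.7 kN.

263 kN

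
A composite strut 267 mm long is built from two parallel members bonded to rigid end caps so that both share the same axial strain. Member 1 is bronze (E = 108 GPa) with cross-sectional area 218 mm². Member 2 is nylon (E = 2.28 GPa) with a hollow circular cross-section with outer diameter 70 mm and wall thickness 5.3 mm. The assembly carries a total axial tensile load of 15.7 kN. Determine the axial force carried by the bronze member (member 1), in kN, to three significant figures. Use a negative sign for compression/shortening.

14.2 kN

A_2 = 1077 mm².
Equal strain + equilibrium ⇒ each member carries load in proportion to AE: A₁E₁ = 23540000 N, A₂E₂ = 2456000 N, ΣAE = 26000000 N.
F₁ = P·A₁E₁/ΣAE = 15700·23540000/26000000 = 14220 N.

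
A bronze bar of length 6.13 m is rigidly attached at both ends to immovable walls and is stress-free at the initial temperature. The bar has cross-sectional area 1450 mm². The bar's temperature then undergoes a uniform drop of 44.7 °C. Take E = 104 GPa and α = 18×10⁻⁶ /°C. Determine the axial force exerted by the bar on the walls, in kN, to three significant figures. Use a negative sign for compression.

Free thermal expansion αLΔT = 18e-6 · 6130 · -44.7 = -4.932 mm.
The walls impose strain ε = −(-4.932)/6130 = 8.0460e-04; σ = Eε = 104000 · 8.0460e-04 = 83.68 MPa.
Wall reaction R = σ·A = 83.68·1450 = 121300 N = 121.3 kN.

121 kN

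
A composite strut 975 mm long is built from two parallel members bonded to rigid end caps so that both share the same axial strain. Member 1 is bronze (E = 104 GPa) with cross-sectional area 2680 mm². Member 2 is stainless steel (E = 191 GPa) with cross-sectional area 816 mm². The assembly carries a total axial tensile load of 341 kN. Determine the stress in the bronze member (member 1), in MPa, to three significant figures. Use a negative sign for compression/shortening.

Equal strain + equilibrium ⇒ each member carries load in proportion to AE: A₁E₁ = 278700000 N, A₂E₂ = 155900000 N, ΣAE = 434600000 N.
σ₁ = P·E₁/ΣAE = 341000·104000/434600000 = 81.61 MPa.

81.6 MPa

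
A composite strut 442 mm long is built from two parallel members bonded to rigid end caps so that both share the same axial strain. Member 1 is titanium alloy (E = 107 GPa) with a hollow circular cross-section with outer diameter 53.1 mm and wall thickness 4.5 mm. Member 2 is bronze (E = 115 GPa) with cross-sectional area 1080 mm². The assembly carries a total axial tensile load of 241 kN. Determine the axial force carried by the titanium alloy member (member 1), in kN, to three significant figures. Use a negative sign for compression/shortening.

89.6 kN

A_1 = 687.1 mm².
Equal strain + equilibrium ⇒ each member carries load in proportion to AE: A₁E₁ = 73520000 N, A₂E₂ = 124200000 N, ΣAE = 197700000 N.
F₁ = P·A₁E₁/ΣAE = 241000·73520000/197700000 = 89610 N.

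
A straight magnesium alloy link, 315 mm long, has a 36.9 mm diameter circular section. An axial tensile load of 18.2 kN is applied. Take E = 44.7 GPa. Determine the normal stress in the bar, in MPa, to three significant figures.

17.0 MPa

A = 1069 mm².
σ = N/A = 18200/1069 = 17.02 MPa.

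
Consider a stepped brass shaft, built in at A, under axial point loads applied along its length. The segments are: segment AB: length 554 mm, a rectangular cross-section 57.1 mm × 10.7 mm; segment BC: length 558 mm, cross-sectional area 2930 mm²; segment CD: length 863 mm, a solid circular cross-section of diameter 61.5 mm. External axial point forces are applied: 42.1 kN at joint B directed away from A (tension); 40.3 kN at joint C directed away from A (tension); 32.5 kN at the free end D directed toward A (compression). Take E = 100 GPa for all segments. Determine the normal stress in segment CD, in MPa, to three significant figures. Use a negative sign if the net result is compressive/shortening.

-10.9 MPa

Internal axial forces (sectioning from the free end, tension +): N_CD = -32.5 kN, N_BC = 7.8 kN, N_AB = 49.9 kN.
A_CD = 2971 mm².
σ_CD = N_CD/A_CD = -32500/2971 = -10.94 MPa.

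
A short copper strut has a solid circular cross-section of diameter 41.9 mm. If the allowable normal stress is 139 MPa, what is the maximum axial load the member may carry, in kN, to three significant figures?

192 kN

A = 1379 mm².
P_max = σ_allow · A = 139 · 1379 = 191700 N = 191.7 kN.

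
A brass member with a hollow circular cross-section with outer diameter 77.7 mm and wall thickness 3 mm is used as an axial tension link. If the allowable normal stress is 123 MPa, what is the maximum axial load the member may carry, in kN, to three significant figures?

86.6 kN

A = 704 mm².
P_max = σ_allow · A = 123 · 704 = 86600 N = 86.6 kN.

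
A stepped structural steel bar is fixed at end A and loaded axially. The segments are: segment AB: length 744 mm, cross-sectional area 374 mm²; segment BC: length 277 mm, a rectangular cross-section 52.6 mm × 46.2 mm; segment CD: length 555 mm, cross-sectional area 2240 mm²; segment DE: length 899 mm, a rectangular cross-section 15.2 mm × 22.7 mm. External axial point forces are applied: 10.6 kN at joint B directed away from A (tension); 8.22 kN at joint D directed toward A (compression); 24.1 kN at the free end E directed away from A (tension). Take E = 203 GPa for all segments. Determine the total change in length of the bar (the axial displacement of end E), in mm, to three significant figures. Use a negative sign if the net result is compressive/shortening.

Internal axial forces (sectioning from the free end, tension +): N_DE = 24.1 kN, N_CD = 15.88 kN, N_BC = 15.88 kN, N_AB = 26.48 kN.
A_BC = 2430 mm².
A_DE = 345 mm².
δ_AB = 26480·744/(374·203000) = 0.2595 mm
δ_BC = 15880·277/(2430·203000) = 0.008917 mm
δ_CD = 15880·555/(2240·203000) = 0.01938 mm
δ_DE = 24100·899/(345·203000) = 0.3093 mm
δ = Σδ_i = 0.5971 mm.

0.597 mm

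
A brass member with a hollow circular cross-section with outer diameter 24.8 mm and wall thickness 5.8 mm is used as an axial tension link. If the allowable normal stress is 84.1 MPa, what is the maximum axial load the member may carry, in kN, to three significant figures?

29.1 kN

A = 346.2 mm².
P_max = σ_allow · A = 84.1 · 346.2 = 29120 N = 29.12 kN.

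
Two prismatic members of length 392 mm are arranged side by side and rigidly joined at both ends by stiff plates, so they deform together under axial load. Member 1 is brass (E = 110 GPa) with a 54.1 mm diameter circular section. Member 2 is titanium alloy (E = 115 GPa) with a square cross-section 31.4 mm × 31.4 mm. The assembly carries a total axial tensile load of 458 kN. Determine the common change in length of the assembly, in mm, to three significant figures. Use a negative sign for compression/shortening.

0.490 mm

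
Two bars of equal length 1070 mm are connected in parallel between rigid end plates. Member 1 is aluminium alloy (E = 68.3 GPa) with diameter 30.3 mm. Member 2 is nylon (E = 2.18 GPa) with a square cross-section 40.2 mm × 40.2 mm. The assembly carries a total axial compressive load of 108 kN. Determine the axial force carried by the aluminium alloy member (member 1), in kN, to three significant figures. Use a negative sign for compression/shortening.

-101 kN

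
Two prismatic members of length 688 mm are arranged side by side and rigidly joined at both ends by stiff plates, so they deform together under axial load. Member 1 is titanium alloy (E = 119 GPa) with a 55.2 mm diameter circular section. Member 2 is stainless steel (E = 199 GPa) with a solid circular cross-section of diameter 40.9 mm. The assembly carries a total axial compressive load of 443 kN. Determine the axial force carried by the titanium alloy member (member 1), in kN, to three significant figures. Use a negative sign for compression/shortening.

A_1 = 2393 mm².
A_2 = 1314 mm².
Equal strain + equilibrium ⇒ each member carries load in proportion to AE: A₁E₁ = 284800000 N, A₂E₂ = 261500000 N, ΣAE = 546200000 N.
F₁ = P·A₁E₁/ΣAE = -443000·284800000/546200000 = -231000 N.

-231 kN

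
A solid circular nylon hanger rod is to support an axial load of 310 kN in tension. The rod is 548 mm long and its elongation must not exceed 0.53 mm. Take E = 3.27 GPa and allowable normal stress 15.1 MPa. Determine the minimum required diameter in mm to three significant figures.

353 mm

Required area A ≥ P/σ_allow = 310000/15.1 = 20530 mm².
For a solid circular section, d ≥ √(4A/π) = 161.7 mm.
Elongation limit: A ≥ PL/(Eδ_allow) = 310000·548/(3270·0.53) = 98020 mm² ⇒ d ≥ 353.3 mm.
The elongation limit governs.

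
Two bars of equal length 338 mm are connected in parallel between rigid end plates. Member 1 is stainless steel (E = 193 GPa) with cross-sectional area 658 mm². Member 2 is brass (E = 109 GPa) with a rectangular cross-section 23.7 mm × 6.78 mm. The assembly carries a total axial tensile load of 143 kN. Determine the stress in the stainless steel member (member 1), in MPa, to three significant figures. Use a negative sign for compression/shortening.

191 MPa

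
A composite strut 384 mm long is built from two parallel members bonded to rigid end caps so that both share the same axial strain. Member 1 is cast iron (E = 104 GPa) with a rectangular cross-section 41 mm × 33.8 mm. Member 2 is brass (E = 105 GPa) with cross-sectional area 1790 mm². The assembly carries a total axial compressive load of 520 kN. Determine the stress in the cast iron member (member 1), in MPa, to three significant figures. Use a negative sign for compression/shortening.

A_1 = 1386 mm².
Equal strain + equilibrium ⇒ each member carries load in proportion to AE: A₁E₁ = 144100000 N, A₂E₂ = 188000000 N, ΣAE = 332100000 N.
σ₁ = P·E₁/ΣAE = -520000·104000/332100000 = -162.9 MPa.

-163 MPa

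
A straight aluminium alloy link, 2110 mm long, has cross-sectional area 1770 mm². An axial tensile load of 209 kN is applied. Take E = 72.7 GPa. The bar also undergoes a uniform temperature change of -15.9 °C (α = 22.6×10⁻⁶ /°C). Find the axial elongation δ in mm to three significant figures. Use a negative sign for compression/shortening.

2.67 mm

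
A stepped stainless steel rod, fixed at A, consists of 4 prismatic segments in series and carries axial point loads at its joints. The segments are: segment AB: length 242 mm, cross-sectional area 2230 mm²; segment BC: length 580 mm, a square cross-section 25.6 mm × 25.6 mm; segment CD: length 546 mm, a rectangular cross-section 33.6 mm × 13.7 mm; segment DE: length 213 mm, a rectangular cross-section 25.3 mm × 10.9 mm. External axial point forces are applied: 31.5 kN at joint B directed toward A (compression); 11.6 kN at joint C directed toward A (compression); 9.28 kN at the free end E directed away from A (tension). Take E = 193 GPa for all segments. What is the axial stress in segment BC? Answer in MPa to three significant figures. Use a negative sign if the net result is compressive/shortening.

Internal axial forces (sectioning from the free end, tension +): N_DE = 9.28 kN, N_CD = 9.28 kN, N_BC = -2.32 kN, N_AB = -33.82 kN.
A_BC = 655.4 mm².
σ_BC = N_BC/A_BC = -2320/655.4 = -3.54 MPa.

-3.54 MPa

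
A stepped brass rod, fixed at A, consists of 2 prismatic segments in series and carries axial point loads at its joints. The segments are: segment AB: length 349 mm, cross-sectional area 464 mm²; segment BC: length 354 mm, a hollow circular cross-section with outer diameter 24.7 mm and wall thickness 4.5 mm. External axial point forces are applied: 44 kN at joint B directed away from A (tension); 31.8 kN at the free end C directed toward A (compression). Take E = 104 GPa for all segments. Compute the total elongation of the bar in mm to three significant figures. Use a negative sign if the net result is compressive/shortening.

-0.291 mm

Internal axial forces (sectioning from the free end, tension +): N_BC = -31.8 kN, N_AB = 12.2 kN.
A_BC = 285.6 mm².
δ_AB = 12200·349/(464·104000) = 0.08823 mm
δ_BC = -31800·354/(285.6·104000) = -0.379 mm
δ = Σδ_i = -0.2908 mm.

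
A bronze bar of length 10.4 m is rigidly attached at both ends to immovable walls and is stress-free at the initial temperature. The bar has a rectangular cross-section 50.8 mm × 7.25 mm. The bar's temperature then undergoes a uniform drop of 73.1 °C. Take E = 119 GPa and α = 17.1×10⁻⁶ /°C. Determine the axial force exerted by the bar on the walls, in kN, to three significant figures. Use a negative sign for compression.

Free thermal expansion αLΔT = 17.1e-6 · 10400 · -73.1 = -13 mm.
The walls impose strain ε = −(-13)/10400 = 1.2500e-03; σ = Eε = 119000 · 1.2500e-03 = 148.8 MPa.
Wall reaction R = σ·A = 148.8·368.3 = 54790 N = 54.79 kN.

54.8 kN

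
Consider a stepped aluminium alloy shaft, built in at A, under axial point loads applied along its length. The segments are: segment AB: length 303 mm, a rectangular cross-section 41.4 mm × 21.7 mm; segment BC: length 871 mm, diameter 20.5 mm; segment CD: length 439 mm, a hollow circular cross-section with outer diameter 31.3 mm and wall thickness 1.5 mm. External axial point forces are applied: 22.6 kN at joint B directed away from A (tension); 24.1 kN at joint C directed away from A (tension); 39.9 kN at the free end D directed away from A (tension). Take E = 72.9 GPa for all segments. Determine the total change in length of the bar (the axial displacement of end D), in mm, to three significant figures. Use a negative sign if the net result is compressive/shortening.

4.43 mm

Internal axial forces (sectioning from the free end, tension +): N_CD = 39.9 kN, N_BC = 64 kN, N_AB = 86.6 kN.
A_AB = 898.4 mm².
A_BC = 330.1 mm².
A_CD = 140.4 mm².
δ_AB = 86600·303/(898.4·72900) = 0.4007 mm
δ_BC = 64000·871/(330.1·72900) = 2.317 mm
δ_CD = 39900·439/(140.4·72900) = 1.711 mm
δ = Σδ_i = 4.428 mm.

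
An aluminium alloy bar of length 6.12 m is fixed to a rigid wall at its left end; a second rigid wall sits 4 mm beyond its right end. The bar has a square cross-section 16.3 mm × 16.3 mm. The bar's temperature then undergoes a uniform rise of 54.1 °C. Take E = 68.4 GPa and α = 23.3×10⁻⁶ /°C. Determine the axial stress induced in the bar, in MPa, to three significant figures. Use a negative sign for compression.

-41.5 MPa

Free thermal expansion αLΔT = 23.3e-6 · 6120 · 54.1 = 7.714 mm.
The walls engage after the gap closes; constrained expansion = 7.714 − 4 = 3.714 mm.
The walls impose strain ε = −(3.714)/6120 = -6.0694e-04; σ = Eε = 68400 · -6.0694e-04 = -41.51 MPa.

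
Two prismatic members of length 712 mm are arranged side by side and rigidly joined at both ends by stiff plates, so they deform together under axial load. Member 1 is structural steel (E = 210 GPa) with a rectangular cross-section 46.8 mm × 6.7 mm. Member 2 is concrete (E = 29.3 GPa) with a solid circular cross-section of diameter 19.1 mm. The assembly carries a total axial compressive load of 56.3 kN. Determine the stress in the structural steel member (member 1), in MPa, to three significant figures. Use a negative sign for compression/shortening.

A_1 = 313.6 mm².
A_2 = 286.5 mm².
Equal strain + equilibrium ⇒ each member carries load in proportion to AE: A₁E₁ = 65850000 N, A₂E₂ = 8395000 N, ΣAE = 74240000 N.
σ₁ = P·E₁/ΣAE = -56300·210000/74240000 = -159.2 MPa.

-159 MPa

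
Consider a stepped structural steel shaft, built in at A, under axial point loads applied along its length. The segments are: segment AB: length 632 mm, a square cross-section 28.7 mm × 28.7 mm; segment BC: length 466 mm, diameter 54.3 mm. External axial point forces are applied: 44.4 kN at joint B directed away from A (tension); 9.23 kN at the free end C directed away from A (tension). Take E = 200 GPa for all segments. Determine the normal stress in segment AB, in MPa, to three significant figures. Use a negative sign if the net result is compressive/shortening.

Internal axial forces (sectioning from the free end, tension +): N_BC = 9.23 kN, N_AB = 53.63 kN.
A_AB = 823.7 mm².
σ_AB = N_AB/A_AB = 53630/823.7 = 65.11 MPa.

65.1 MPa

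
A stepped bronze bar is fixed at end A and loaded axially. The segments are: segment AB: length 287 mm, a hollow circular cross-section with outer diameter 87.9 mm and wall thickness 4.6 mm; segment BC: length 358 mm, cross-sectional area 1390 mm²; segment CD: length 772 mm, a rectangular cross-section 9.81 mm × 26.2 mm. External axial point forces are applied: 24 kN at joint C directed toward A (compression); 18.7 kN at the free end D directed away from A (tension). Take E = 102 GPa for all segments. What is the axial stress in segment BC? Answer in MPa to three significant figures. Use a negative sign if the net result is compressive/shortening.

Internal axial forces (sectioning from the free end, tension +): N_CD = 18.7 kN, N_BC = -5.3 kN, N_AB = -5.3 kN.
σ_BC = N_BC/A_BC = -5300/1390 = -3.813 MPa.

-3.81 MPa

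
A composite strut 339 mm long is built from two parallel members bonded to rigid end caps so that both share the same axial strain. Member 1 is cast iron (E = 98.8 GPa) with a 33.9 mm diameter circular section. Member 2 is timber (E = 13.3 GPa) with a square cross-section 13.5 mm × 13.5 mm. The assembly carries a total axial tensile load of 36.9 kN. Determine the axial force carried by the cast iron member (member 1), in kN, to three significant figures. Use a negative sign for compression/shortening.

35.9 kN

A_1 = 902.6 mm².
A_2 = 182.2 mm².
Equal strain + equilibrium ⇒ each member carries load in proportion to AE: A₁E₁ = 89180000 N, A₂E₂ = 2424000 N, ΣAE = 91600000 N.
F₁ = P·A₁E₁/ΣAE = 36900·89180000/91600000 = 35920 N.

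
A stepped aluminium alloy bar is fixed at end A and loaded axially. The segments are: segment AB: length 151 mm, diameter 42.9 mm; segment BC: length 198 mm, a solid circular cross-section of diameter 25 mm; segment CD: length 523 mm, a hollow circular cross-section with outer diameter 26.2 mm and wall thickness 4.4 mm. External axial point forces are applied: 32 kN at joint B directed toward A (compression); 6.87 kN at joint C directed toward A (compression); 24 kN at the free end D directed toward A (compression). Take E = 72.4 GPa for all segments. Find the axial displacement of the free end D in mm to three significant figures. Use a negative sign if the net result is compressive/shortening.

Internal axial forces (sectioning from the free end, tension +): N_CD = -24 kN, N_BC = -30.87 kN, N_AB = -62.87 kN.
A_AB = 1445 mm².
A_BC = 490.9 mm².
A_CD = 301.3 mm².
δ_AB = -62870·151/(1445·72400) = -0.09071 mm
δ_BC = -30870·198/(490.9·72400) = -0.172 mm
δ_CD = -24000·523/(301.3·72400) = -0.5753 mm
δ = Σδ_i = -0.838 mm.

-0.838 mm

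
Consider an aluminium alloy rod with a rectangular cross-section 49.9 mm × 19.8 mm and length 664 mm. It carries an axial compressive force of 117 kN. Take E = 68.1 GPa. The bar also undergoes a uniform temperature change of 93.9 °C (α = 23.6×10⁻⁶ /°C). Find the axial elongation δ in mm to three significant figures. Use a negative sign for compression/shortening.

0.317 mm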